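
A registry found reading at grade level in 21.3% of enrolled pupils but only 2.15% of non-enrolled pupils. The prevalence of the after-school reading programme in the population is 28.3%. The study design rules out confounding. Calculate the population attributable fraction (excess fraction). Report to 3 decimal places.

p₁ = 0.213, p₀ = 0.0215.
Overall risk P(Y=1) = π·p₁ + (1−π)·p₀ = 0.283×0.213 + 0.717×0.0215 = 0.075694.
Under exogeneity, PAF = [P(Y=1) − p₀] / P(Y=1).
PAF = (0.075694 − 0.0215) / 0.075694 ≈ 0.7160

PAF ≈ 0.716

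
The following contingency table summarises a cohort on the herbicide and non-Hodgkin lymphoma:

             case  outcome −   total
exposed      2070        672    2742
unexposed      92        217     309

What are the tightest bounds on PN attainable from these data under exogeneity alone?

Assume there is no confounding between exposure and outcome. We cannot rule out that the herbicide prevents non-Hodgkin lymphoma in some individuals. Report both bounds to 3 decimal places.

0.606 ≤ PN ≤ 0.930

p₁ = P(outcome | exposed) = 2070/2742 = 0.75492
p₀ = P(outcome | unexposed) = 92/309 = 0.29773
Under exogeneity alone the bounds on PN are max{0,(p₁−p₀)/p₁} ≤ PN ≤ min{1,(1−p₀)/p₁}.
  lower = (p₁ − p₀)/p₁ = 0.45719 / 0.75492 ≈ 0.6056
  upper = min{1, (1 − p₀)/p₁} = 0.70227 / 0.75492 ≈ 0.9302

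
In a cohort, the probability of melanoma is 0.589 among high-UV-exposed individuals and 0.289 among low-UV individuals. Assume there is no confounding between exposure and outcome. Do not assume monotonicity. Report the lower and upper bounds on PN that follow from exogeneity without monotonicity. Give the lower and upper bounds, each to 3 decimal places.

Let p₁ = 0.589, p₀ = 0.289.
Under exogeneity alone the bounds on PN are max{0,(p₁−p₀)/p₁} ≤ PN ≤ min{1,(1−p₀)/p₁}.
  lower = (p₁ − p₀)/p₁ = 0.3 / 0.589 ≈ 0.5093
  upper = min{1, (1 − p₀)/p₁} = 0.711 / 0.589 ≈ 1.2071 → capped at 1

0.509 ≤ PN ≤ 1.000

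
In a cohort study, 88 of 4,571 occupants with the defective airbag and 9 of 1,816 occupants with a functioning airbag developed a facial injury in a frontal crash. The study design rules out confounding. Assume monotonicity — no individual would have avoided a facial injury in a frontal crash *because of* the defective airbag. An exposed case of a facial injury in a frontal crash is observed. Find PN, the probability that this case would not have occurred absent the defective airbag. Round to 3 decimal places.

PN ≈ 0.743

p₁ = P(outcome | exposed) = 88/4571 = 0.019252
p₀ = P(outcome | unexposed) = 9/1816 = 0.0049559
Under exogeneity and monotonicity, PN = (p₁ − p₀) / p₁.
PN = (0.019252 − 0.0049559) / 0.019252 = 0.014296 / 0.019252 ≈ 0.7426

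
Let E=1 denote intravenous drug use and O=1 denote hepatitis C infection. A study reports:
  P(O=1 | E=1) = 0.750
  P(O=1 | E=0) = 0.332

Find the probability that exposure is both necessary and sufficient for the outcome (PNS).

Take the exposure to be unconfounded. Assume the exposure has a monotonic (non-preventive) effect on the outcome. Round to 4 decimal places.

PNS ≈ 0.4180

Let p₁ = 0.75, p₀ = 0.332.
Under exogeneity and monotonicity, PNS = p₁ − p₀.
PNS = 0.75 − 0.332 = 0.418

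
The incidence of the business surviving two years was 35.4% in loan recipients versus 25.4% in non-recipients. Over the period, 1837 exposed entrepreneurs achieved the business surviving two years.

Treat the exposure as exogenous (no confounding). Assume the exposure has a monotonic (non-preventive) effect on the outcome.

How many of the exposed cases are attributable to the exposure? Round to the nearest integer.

about 519 cases

p₁ = 0.354, p₀ = 0.254.
PN = (p₁ − p₀)/p₁ = (0.354 − 0.254) / 0.354 ≈ 0.28249.
Attributable cases ≈ PN × (exposed cases) = 0.28249 × 1837 ≈ 518.93.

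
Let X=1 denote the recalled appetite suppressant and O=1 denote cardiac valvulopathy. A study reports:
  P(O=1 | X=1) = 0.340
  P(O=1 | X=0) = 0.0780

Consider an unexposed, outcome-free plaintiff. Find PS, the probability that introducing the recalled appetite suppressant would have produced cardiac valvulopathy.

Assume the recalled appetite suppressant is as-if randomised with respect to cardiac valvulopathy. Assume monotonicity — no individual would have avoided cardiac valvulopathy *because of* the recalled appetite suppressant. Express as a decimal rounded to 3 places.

PS ≈ 0.284

Let p₁ = 0.34, p₀ = 0.078.
Under exogeneity and monotonicity, PS = (p₁ − p₀) / (1 − p₀).
PS = (0.34 − 0.078) / (1 − 0.078) = 0.262 / 0.922 ≈ 0.2842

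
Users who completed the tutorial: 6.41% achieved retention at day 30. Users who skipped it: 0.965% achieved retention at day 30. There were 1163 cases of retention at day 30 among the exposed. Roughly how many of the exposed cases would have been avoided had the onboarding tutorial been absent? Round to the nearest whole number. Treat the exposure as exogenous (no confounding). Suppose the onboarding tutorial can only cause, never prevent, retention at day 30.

about 988 cases

p₁ = 0.0641, p₀ = 0.00965.
PN = (p₁ − p₀)/p₁ = (0.0641 − 0.00965) / 0.0641 ≈ 0.84945.
Attributable cases ≈ PN × (exposed cases) = 0.84945 × 1163 ≈ 987.91.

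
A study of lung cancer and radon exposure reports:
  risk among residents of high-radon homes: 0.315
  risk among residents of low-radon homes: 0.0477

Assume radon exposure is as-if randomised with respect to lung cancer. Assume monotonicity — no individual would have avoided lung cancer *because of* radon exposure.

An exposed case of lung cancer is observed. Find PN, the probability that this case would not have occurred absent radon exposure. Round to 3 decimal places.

PN ≈ 0.849

Let p₁ = 0.315, p₀ = 0.0477.
Under exogeneity and monotonicity, PN = (p₁ − p₀) / p₁.
PN = (0.315 − 0.0477) / 0.315 = 0.2673 / 0.315 ≈ 0.8486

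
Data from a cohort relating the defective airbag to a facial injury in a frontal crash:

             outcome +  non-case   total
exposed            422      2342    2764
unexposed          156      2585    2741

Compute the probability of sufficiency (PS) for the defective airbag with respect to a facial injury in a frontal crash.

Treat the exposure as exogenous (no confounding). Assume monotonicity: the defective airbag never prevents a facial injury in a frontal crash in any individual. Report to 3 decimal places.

PS ≈ 0.102

p₁ = P(outcome | exposed) = 422/2764 = 0.15268
p₀ = P(outcome | unexposed) = 156/2741 = 0.056914
Under exogeneity and monotonicity, PS = (p₁ − p₀)/(1 − p₀).
PS = (0.15268 − 0.056914) / 0.94309 ≈ 0.1015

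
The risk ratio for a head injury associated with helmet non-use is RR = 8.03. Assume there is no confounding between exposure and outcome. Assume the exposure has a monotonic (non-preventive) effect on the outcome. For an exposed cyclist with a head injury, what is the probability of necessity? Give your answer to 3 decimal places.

Under exogeneity and monotonicity, PN = (RR − 1) / RR = 1 − 1/RR.
PN = (8.03 − 1) / 8.03 = 7.03 / 8.03 ≈ 0.8755

PN ≈ 0.875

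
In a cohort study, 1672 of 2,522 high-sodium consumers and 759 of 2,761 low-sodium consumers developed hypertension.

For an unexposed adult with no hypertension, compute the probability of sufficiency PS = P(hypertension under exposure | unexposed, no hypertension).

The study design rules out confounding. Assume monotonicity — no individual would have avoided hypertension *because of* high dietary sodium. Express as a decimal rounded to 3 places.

p₁ = P(outcome | exposed) = 1672/2522 = 0.66297
p₀ = P(outcome | unexposed) = 759/2761 = 0.2749
Under exogeneity and monotonicity, PS = (p₁ − p₀) / (1 − p₀).
PS = (0.66297 − 0.2749) / (1 − 0.2749) = 0.38807 / 0.7251 ≈ 0.5352

PS ≈ 0.535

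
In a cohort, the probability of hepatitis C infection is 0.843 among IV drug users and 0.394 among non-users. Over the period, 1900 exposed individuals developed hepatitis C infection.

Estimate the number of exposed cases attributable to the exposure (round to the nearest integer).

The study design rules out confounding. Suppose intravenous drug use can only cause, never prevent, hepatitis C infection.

about 1012 cases

Let p₁ = 0.843, p₀ = 0.394.
PN = (p₁ − p₀)/p₁ = (0.843 − 0.394) / 0.843 ≈ 0.53262.
Attributable cases ≈ PN × (exposed cases) = 0.53262 × 1900 ≈ 1011.98.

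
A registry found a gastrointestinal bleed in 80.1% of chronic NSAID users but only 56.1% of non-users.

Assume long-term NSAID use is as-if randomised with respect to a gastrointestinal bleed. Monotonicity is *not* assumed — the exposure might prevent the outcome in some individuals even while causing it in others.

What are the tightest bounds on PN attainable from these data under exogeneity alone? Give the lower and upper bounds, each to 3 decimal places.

p₁ = 0.801, p₀ = 0.561.
Under exogeneity alone the bounds on PN are max{0,(p₁−p₀)/p₁} ≤ PN ≤ min{1,(1−p₀)/p₁}.
  lower = (p₁ − p₀)/p₁ = 0.24 / 0.801 ≈ 0.2996
  upper = min{1, (1 − p₀)/p₁} = 0.439 / 0.801 ≈ 0.5481

0.300 ≤ PN ≤ 0.548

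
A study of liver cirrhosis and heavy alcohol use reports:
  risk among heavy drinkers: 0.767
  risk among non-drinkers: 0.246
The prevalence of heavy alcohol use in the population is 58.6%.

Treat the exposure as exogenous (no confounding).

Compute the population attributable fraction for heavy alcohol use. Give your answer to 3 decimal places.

PAF ≈ 0.554

Let p₁ = 0.767, p₀ = 0.246.
Overall risk P(Y=1) = π·p₁ + (1−π)·p₀ = 0.586×0.767 + 0.414×0.246 = 0.55131.
Under exogeneity, PAF = [P(Y=1) − p₀] / P(Y=1).
PAF = (0.55131 − 0.246) / 0.55131 ≈ 0.5538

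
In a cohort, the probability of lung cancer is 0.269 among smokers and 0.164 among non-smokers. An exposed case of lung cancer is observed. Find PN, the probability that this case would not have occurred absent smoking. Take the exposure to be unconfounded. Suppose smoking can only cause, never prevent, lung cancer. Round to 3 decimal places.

PN ≈ 0.390

Let p₁ = 0.269, p₀ = 0.164.
Under exogeneity and monotonicity, PN = (p₁ − p₀) / p₁.
PN = (0.269 − 0.164) / 0.269 = 0.105 / 0.269 ≈ 0.3903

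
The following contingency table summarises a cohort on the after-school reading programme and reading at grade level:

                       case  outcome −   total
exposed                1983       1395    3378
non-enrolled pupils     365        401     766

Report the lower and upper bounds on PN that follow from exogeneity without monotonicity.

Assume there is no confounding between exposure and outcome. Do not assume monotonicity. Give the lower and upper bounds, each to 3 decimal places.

0.188 ≤ PN ≤ 0.892

p₁ = P(outcome | exposed) = 1983/3378 = 0.58703
p₀ = P(outcome | unexposed) = 365/766 = 0.4765
Under exogeneity alone the bounds on PN are max{0,(p₁−p₀)/p₁} ≤ PN ≤ min{1,(1−p₀)/p₁}.
  lower = (p₁ − p₀)/p₁ = 0.11053 / 0.58703 ≈ 0.1883
  upper = min{1, (1 − p₀)/p₁} = 0.5235 / 0.58703 ≈ 0.8918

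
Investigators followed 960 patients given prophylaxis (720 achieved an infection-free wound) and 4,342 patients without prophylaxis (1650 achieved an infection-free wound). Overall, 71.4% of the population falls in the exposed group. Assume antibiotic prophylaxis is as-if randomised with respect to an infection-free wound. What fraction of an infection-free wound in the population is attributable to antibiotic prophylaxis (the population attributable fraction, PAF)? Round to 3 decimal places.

PAF ≈ 0.410

p₁ = P(outcome | exposed) = 720/960 = 0.75
p₀ = P(outcome | unexposed) = 1650/4342 = 0.38001
Overall risk P(Y=1) = π·p₁ + (1−π)·p₀ = 0.714×0.75 + 0.286×0.38001 = 0.64418.
Under exogeneity, PAF = [P(Y=1) − p₀] / P(Y=1).
PAF = (0.64418 − 0.38001) / 0.64418 ≈ 0.4101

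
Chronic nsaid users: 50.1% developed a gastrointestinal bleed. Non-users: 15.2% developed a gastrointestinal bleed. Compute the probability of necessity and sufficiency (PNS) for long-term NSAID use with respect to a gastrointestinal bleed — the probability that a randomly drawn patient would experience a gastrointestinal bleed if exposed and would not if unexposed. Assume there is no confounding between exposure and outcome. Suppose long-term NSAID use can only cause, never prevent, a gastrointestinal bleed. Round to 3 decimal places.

p₁ = 0.501, p₀ = 0.152.
Under exogeneity and monotonicity, PNS = p₁ − p₀.
PNS = 0.501 − 0.152 = 0.349

PNS ≈ 0.349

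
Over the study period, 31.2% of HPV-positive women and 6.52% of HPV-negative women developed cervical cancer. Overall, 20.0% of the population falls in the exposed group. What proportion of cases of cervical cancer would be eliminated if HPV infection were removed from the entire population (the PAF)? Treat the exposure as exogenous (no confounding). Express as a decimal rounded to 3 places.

p₁ = 0.312, p₀ = 0.0652.
Overall risk P(Y=1) = π·p₁ + (1−π)·p₀ = 0.2×0.312 + 0.8×0.0652 = 0.11456.
Under exogeneity, PAF = [P(Y=1) − p₀] / P(Y=1).
PAF = (0.11456 − 0.0652) / 0.11456 ≈ 0.4309

PAF ≈ 0.431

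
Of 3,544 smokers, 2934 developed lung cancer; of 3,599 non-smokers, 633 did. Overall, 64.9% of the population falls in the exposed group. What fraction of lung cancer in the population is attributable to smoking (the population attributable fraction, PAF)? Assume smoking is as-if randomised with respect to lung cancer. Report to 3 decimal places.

PAF ≈ 0.706

p₁ = P(outcome | exposed) = 2934/3544 = 0.82788
p₀ = P(outcome | unexposed) = 633/3599 = 0.17588
Overall risk P(Y=1) = π·p₁ + (1−π)·p₀ = 0.649×0.82788 + 0.351×0.17588 = 0.59903.
Under exogeneity, PAF = [P(Y=1) − p₀] / P(Y=1).
PAF = (0.59903 − 0.17588) / 0.59903 ≈ 0.7064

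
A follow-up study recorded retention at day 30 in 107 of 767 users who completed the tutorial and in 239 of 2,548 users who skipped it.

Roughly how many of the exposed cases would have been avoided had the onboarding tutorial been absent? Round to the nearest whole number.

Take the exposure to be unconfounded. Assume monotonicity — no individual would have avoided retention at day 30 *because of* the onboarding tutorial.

p₁ = P(outcome | exposed) = 107/767 = 0.1395
p₀ = P(outcome | unexposed) = 239/2548 = 0.093799
PN = (p₁ − p₀)/p₁ = (0.1395 − 0.093799) / 0.1395 ≈ 0.32763.
Attributable cases ≈ PN × (exposed cases) = 0.32763 × 107 ≈ 35.06.

about 35 cases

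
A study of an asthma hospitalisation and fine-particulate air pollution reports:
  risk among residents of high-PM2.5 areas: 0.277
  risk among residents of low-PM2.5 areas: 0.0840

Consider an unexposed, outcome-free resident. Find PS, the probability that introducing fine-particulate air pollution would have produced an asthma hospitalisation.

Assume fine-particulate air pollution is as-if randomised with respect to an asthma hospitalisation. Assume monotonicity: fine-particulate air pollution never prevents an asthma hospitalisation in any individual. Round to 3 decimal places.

PS ≈ 0.211

Let p₁ = 0.277, p₀ = 0.084.
Under exogeneity and monotonicity, PS = (p₁ − p₀) / (1 − p₀).
PS = (0.277 − 0.084) / (1 − 0.084) = 0.193 / 0.916 ≈ 0.2107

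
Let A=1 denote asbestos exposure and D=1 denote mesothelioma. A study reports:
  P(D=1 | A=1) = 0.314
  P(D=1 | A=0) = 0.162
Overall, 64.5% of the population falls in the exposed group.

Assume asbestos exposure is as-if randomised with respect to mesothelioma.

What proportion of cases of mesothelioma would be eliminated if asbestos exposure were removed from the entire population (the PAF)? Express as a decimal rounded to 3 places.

PAF ≈ 0.377

Let p₁ = 0.314, p₀ = 0.162.
Overall risk P(Y=1) = π·p₁ + (1−π)·p₀ = 0.645×0.314 + 0.355×0.162 = 0.26004.
Under exogeneity, PAF = [P(Y=1) − p₀] / P(Y=1).
PAF = (0.26004 − 0.162) / 0.26004 ≈ 0.3770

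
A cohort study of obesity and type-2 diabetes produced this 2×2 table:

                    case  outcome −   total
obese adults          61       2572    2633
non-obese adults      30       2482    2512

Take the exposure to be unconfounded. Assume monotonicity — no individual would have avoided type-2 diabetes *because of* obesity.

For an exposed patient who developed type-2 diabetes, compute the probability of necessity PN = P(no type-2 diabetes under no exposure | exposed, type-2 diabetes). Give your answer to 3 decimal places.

p₁ = P(outcome | exposed) = 61/2633 = 0.023167
p₀ = P(outcome | unexposed) = 30/2512 = 0.011943
Under exogeneity and monotonicity, PN = (p₁ − p₀)/p₁.
PN = (0.023167 − 0.011943) / 0.023167 ≈ 0.4845

PN ≈ 0.485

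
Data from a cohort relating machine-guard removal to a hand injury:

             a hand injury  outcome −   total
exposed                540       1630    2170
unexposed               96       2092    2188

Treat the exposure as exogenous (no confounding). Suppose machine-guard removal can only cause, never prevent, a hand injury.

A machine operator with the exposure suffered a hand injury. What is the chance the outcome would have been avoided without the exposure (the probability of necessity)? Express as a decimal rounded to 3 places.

p₁ = P(outcome | exposed) = 540/2170 = 0.24885
p₀ = P(outcome | unexposed) = 96/2188 = 0.043876
Under exogeneity and monotonicity, PN = (p₁ − p₀)/p₁.
PN = (0.24885 − 0.043876) / 0.24885 ≈ 0.8237

PN ≈ 0.824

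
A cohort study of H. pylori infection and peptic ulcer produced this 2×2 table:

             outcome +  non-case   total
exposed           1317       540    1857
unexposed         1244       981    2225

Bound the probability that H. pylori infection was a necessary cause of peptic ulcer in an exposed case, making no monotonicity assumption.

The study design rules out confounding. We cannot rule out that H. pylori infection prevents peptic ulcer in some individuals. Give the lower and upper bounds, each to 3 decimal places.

p₁ = P(outcome | exposed) = 1317/1857 = 0.70921
p₀ = P(outcome | unexposed) = 1244/2225 = 0.5591
Under exogeneity alone the bounds on PN are max{0,(p₁−p₀)/p₁} ≤ PN ≤ min{1,(1−p₀)/p₁}.
  lower = (p₁ − p₀)/p₁ = 0.15011 / 0.70921 ≈ 0.2117
  upper = min{1, (1 − p₀)/p₁} = 0.4409 / 0.70921 ≈ 0.6217

0.212 ≤ PN ≤ 0.622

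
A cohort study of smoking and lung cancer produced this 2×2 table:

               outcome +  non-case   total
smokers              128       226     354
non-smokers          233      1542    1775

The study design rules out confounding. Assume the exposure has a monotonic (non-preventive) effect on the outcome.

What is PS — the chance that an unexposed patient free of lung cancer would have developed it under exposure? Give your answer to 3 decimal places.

PS ≈ 0.265

p₁ = P(outcome | exposed) = 128/354 = 0.36158
p₀ = P(outcome | unexposed) = 233/1775 = 0.13127
Under exogeneity and monotonicity, PS = (p₁ − p₀) / (1 − p₀).
PS = (0.36158 − 0.13127) / (1 − 0.13127) = 0.23031 / 0.86873 ≈ 0.2651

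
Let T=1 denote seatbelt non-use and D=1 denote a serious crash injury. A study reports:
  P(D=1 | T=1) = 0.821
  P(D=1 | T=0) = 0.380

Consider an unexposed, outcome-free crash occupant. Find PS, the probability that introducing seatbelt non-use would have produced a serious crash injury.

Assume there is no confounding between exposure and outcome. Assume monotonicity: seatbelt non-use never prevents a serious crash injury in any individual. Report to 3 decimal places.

Let p₁ = 0.821, p₀ = 0.38.
Under exogeneity and monotonicity, PS = (p₁ − p₀) / (1 − p₀).
PS = (0.821 − 0.38) / (1 − 0.38) = 0.441 / 0.62 ≈ 0.7113

PS ≈ 0.711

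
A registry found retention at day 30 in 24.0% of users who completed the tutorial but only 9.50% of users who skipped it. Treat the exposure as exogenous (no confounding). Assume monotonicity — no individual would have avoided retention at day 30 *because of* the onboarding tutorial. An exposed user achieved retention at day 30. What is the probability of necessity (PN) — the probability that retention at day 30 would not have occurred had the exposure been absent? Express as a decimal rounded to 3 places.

PN ≈ 0.604

p₁ = 0.24, p₀ = 0.095.
Under exogeneity and monotonicity, PN = (p₁ − p₀) / p₁.
PN = (0.24 − 0.095) / 0.24 = 0.145 / 0.24 ≈ 0.6042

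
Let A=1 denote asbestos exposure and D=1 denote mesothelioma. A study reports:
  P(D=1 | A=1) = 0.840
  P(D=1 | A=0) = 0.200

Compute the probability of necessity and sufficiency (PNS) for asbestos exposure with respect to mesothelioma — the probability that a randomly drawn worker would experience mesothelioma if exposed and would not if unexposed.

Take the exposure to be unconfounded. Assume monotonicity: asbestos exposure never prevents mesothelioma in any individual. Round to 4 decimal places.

PNS ≈ 0.6400

Let p₁ = 0.84, p₀ = 0.2.
Under exogeneity and monotonicity, PNS = p₁ − p₀.
PNS = 0.84 − 0.2 = 0.64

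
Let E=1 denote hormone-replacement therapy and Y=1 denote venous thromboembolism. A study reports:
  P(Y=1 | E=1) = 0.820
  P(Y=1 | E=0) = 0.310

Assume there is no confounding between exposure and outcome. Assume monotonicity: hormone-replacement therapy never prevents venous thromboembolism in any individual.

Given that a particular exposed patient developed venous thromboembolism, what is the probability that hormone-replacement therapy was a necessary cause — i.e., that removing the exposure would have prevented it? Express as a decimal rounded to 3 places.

PN ≈ 0.622

Let p₁ = 0.82, p₀ = 0.31.
Under exogeneity and monotonicity, PN = (p₁ − p₀) / p₁.
PN = (0.82 − 0.31) / 0.82 = 0.51 / 0.82 ≈ 0.6220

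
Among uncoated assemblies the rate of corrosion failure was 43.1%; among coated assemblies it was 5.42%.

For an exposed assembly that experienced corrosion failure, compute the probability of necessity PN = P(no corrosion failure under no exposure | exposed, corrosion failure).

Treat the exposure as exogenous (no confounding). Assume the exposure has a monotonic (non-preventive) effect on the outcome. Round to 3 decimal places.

PN ≈ 0.874

p₁ = 0.431, p₀ = 0.0542.
Under exogeneity and monotonicity, PN = (p₁ − p₀) / p₁.
PN = (0.431 − 0.0542) / 0.431 = 0.3768 / 0.431 ≈ 0.8742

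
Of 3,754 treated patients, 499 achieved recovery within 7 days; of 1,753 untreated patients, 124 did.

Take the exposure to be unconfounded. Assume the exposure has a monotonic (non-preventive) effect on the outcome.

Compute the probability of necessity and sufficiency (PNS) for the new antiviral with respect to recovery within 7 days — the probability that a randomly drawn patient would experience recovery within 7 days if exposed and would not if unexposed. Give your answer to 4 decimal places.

PNS ≈ 0.0622

p₁ = P(outcome | exposed) = 499/3754 = 0.13292
p₀ = P(outcome | unexposed) = 124/1753 = 0.070736
Under exogeneity and monotonicity, PNS = p₁ − p₀.
PNS = 0.13292 − 0.070736 = 0.062189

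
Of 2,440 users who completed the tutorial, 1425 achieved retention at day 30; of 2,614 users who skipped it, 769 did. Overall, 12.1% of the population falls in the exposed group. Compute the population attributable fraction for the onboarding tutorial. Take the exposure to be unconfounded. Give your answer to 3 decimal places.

PAF ≈ 0.107

p₁ = P(outcome | exposed) = 1425/2440 = 0.58402
p₀ = P(outcome | unexposed) = 769/2614 = 0.29419
Overall risk P(Y=1) = π·p₁ + (1−π)·p₀ = 0.121×0.58402 + 0.879×0.29419 = 0.32925.
Under exogeneity, PAF = [P(Y=1) − p₀] / P(Y=1).
PAF = (0.32925 − 0.29419) / 0.32925 ≈ 0.1065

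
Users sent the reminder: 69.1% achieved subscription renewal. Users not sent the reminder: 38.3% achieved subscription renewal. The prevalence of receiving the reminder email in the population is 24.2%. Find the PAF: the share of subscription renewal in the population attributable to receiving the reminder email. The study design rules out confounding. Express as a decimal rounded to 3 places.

p₁ = 0.691, p₀ = 0.383.
Overall risk P(Y=1) = π·p₁ + (1−π)·p₀ = 0.242×0.691 + 0.758×0.383 = 0.45754.
Under exogeneity, PAF = [P(Y=1) − p₀] / P(Y=1).
PAF = (0.45754 − 0.383) / 0.45754 ≈ 0.1629

PAF ≈ 0.163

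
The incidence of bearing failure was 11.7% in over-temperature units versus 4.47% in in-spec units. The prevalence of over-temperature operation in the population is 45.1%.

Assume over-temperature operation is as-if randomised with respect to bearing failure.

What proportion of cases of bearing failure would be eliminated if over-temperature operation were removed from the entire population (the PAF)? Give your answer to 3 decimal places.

p₁ = 0.117, p₀ = 0.0447.
Overall risk P(Y=1) = π·p₁ + (1−π)·p₀ = 0.451×0.117 + 0.549×0.0447 = 0.077307.
Under exogeneity, PAF = [P(Y=1) − p₀] / P(Y=1).
PAF = (0.077307 − 0.0447) / 0.077307 ≈ 0.4218

PAF ≈ 0.422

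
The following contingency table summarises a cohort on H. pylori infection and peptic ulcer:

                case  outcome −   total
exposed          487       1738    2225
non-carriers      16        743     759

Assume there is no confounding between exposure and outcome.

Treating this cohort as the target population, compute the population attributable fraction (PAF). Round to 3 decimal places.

PAF ≈ 0.875

p₁ = P(outcome | exposed) = 487/2225 = 0.21888
p₀ = P(outcome | unexposed) = 16/759 = 0.02108
Exposure prevalence π = 2225/2984 = 0.74564; overall risk P(Y=1) = 0.16857.
Under exogeneity, PAF = [P(Y=1) − p₀]/P(Y=1).
PAF = (0.16857 − 0.02108) / 0.16857 ≈ 0.8749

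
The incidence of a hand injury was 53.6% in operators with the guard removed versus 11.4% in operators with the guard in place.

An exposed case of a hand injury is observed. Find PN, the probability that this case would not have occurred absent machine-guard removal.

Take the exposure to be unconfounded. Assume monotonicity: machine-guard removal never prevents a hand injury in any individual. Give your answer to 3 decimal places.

PN ≈ 0.787

p₁ = 0.536, p₀ = 0.114.
Under exogeneity and monotonicity, PN = (p₁ − p₀) / p₁.
PN = (0.536 − 0.114) / 0.536 = 0.422 / 0.536 ≈ 0.7873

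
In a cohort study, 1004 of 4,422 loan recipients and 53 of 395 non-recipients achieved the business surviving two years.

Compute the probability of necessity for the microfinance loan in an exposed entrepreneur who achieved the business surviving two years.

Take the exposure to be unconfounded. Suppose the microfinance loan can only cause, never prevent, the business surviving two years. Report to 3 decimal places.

p₁ = P(outcome | exposed) = 1004/4422 = 0.22705
p₀ = P(outcome | unexposed) = 53/395 = 0.13418
Under exogeneity and monotonicity, PN = (p₁ − p₀) / p₁.
PN = (0.22705 − 0.13418) / 0.22705 = 0.092869 / 0.22705 ≈ 0.4090

PN ≈ 0.409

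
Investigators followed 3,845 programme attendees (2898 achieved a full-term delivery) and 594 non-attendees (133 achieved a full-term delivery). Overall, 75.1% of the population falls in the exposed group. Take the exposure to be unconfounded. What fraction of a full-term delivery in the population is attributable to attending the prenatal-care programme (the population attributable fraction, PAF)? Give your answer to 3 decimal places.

PAF ≈ 0.640

p₁ = P(outcome | exposed) = 2898/3845 = 0.75371
p₀ = P(outcome | unexposed) = 133/594 = 0.22391
Overall risk P(Y=1) = π·p₁ + (1−π)·p₀ = 0.751×0.75371 + 0.249×0.22391 = 0.62179.
Under exogeneity, PAF = [P(Y=1) − p₀] / P(Y=1).
PAF = (0.62179 − 0.22391) / 0.62179 ≈ 0.6399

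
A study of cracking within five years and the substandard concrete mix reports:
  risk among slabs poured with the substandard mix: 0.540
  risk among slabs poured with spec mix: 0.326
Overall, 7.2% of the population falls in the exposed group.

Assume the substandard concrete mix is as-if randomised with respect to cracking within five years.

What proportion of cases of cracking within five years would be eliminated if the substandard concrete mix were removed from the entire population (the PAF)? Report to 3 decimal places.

PAF ≈ 0.045

Let p₁ = 0.54, p₀ = 0.326.
Overall risk P(Y=1) = π·p₁ + (1−π)·p₀ = 0.072×0.54 + 0.928×0.326 = 0.34141.
Under exogeneity, PAF = [P(Y=1) − p₀] / P(Y=1).
PAF = (0.34141 − 0.326) / 0.34141 ≈ 0.0451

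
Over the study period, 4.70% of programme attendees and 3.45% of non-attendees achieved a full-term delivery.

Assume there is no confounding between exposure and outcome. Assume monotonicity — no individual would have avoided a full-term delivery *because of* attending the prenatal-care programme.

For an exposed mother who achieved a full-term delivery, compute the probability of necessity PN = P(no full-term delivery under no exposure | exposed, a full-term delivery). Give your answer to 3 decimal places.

p₁ = 0.047, p₀ = 0.0345.
Under exogeneity and monotonicity, PN = (p₁ − p₀) / p₁.
PN = (0.047 − 0.0345) / 0.047 = 0.0125 / 0.047 ≈ 0.2660

PN ≈ 0.266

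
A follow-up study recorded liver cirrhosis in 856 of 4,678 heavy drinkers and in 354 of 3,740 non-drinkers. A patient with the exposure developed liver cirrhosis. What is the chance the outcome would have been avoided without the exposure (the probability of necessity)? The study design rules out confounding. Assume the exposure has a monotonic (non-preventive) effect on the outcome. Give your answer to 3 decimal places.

p₁ = P(outcome | exposed) = 856/4678 = 0.18298
p₀ = P(outcome | unexposed) = 354/3740 = 0.094652
Under exogeneity and monotonicity, PN = (p₁ − p₀) / p₁.
PN = (0.18298 − 0.094652) / 0.18298 = 0.088332 / 0.18298 ≈ 0.4827

PN ≈ 0.483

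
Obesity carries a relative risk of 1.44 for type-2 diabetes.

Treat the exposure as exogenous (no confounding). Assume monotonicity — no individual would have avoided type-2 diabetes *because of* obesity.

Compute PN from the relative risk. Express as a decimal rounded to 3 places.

PN ≈ 0.306

Under exogeneity and monotonicity, PN = (RR − 1) / RR = 1 − 1/RR.
PN = (1.44 − 1) / 1.44 = 0.44 / 1.44 ≈ 0.3056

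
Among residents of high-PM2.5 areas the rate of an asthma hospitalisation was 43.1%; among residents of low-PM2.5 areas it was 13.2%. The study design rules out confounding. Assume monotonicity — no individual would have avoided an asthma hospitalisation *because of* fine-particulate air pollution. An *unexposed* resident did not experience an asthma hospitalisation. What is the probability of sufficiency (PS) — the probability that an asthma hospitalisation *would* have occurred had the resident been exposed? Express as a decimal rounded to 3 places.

PS ≈ 0.344

p₁ = 0.431, p₀ = 0.132.
Under exogeneity and monotonicity, PS = (p₁ − p₀) / (1 − p₀).
PS = (0.431 − 0.132) / (1 − 0.132) = 0.299 / 0.868 ≈ 0.3445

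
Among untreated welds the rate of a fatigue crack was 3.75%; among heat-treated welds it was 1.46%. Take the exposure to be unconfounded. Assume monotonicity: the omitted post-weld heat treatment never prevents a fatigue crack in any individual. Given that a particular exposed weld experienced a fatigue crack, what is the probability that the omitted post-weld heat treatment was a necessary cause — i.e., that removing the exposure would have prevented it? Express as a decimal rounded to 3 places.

p₁ = 0.0375, p₀ = 0.0146.
Under exogeneity and monotonicity, PN = (p₁ − p₀) / p₁.
PN = (0.0375 − 0.0146) / 0.0375 = 0.0229 / 0.0375 ≈ 0.6107

PN ≈ 0.611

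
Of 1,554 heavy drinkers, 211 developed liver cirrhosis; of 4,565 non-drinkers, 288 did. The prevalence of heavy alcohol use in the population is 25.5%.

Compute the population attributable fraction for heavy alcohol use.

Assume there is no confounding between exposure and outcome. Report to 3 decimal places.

PAF ≈ 0.227

p₁ = P(outcome | exposed) = 211/1554 = 0.13578
p₀ = P(outcome | unexposed) = 288/4565 = 0.063089
Overall risk P(Y=1) = π·p₁ + (1−π)·p₀ = 0.255×0.13578 + 0.745×0.063089 = 0.081625.
Under exogeneity, PAF = [P(Y=1) − p₀] / P(Y=1).
PAF = (0.081625 − 0.063089) / 0.081625 ≈ 0.2271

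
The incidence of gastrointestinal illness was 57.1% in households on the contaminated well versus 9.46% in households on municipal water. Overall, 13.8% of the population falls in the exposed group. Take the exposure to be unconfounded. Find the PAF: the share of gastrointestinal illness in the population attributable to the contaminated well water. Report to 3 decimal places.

PAF ≈ 0.410

p₁ = 0.571, p₀ = 0.0946.
Overall risk P(Y=1) = π·p₁ + (1−π)·p₀ = 0.138×0.571 + 0.862×0.0946 = 0.16034.
Under exogeneity, PAF = [P(Y=1) − p₀] / P(Y=1).
PAF = (0.16034 − 0.0946) / 0.16034 ≈ 0.4100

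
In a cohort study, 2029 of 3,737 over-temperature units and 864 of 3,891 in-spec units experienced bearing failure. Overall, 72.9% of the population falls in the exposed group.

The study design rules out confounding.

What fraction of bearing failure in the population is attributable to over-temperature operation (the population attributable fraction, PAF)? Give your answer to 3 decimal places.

PAF ≈ 0.513

p₁ = P(outcome | exposed) = 2029/3737 = 0.54295
p₀ = P(outcome | unexposed) = 864/3891 = 0.22205
Overall risk P(Y=1) = π·p₁ + (1−π)·p₀ = 0.729×0.54295 + 0.271×0.22205 = 0.45599.
Under exogeneity, PAF = [P(Y=1) − p₀] / P(Y=1).
PAF = (0.45599 − 0.22205) / 0.45599 ≈ 0.5130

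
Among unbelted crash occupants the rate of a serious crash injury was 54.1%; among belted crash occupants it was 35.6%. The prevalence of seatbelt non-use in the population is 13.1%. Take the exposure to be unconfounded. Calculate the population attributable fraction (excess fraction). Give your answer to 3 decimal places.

PAF ≈ 0.064

p₁ = 0.541, p₀ = 0.356.
Overall risk P(Y=1) = π·p₁ + (1−π)·p₀ = 0.131×0.541 + 0.869×0.356 = 0.38024.
Under exogeneity, PAF = [P(Y=1) − p₀] / P(Y=1).
PAF = (0.38024 − 0.356) / 0.38024 ≈ 0.0637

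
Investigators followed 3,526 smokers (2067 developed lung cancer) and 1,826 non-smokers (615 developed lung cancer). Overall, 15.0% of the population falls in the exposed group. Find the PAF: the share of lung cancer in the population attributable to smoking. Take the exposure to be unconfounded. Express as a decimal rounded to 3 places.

p₁ = P(outcome | exposed) = 2067/3526 = 0.58622
p₀ = P(outcome | unexposed) = 615/1826 = 0.3368
Overall risk P(Y=1) = π·p₁ + (1−π)·p₀ = 0.15×0.58622 + 0.85×0.3368 = 0.37421.
Under exogeneity, PAF = [P(Y=1) − p₀] / P(Y=1).
PAF = (0.37421 − 0.3368) / 0.37421 ≈ 0.1000

PAF ≈ 0.100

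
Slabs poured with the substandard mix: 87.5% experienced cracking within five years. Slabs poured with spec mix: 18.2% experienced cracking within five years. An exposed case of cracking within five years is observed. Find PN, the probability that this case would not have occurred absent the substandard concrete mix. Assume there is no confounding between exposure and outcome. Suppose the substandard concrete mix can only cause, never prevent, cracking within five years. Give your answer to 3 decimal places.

p₁ = 0.875, p₀ = 0.182.
Under exogeneity and monotonicity, PN = (p₁ − p₀) / p₁.
PN = (0.875 − 0.182) / 0.875 = 0.693 / 0.875 ≈ 0.7920

PN ≈ 0.792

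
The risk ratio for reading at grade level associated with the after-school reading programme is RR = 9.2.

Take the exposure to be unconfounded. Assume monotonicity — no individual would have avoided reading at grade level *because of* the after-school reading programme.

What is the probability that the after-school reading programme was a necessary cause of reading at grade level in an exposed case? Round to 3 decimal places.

Under exogeneity and monotonicity, PN = (RR − 1) / RR = 1 − 1/RR.
PN = (9.2 − 1) / 9.2 = 8.2 / 9.2 ≈ 0.8913

PN ≈ 0.891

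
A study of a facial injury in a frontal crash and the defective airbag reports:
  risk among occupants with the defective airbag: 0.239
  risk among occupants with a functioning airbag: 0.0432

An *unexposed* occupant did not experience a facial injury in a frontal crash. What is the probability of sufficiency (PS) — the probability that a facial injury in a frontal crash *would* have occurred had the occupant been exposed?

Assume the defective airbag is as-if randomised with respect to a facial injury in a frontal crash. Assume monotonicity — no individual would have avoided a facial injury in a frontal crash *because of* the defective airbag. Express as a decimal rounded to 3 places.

PS ≈ 0.205

Let p₁ = 0.239, p₀ = 0.0432.
Under exogeneity and monotonicity, PS = (p₁ − p₀) / (1 − p₀).
PS = (0.239 − 0.0432) / (1 − 0.0432) = 0.1958 / 0.9568 ≈ 0.2046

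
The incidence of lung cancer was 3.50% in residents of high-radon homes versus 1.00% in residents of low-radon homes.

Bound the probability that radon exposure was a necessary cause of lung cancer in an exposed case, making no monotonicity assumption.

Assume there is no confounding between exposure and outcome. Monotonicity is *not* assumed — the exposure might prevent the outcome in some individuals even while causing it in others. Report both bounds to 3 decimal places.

0.714 ≤ PN ≤ 1.000

p₁ = 0.035, p₀ = 0.01.
Under exogeneity alone the bounds on PN are max{0,(p₁−p₀)/p₁} ≤ PN ≤ min{1,(1−p₀)/p₁}.
  lower = (p₁ − p₀)/p₁ = 0.025 / 0.035 ≈ 0.7143
  upper = min{1, (1 − p₀)/p₁} = 0.99 / 0.035 ≈ 28.2857 → capped at 1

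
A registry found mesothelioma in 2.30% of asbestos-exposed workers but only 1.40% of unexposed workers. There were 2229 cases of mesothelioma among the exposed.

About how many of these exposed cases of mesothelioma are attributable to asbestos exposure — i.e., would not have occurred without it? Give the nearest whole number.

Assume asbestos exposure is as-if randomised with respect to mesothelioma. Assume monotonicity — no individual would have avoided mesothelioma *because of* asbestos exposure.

about 872 cases

p₁ = 0.023, p₀ = 0.014.
PN = (p₁ − p₀)/p₁ = (0.023 − 0.014) / 0.023 ≈ 0.39130.
Attributable cases ≈ PN × (exposed cases) = 0.39130 × 2229 ≈ 872.22.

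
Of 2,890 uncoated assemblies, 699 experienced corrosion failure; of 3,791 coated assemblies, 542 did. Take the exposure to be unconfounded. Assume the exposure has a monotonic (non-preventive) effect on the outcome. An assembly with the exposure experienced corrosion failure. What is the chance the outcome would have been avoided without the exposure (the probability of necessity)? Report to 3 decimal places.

p₁ = P(outcome | exposed) = 699/2890 = 0.24187
p₀ = P(outcome | unexposed) = 542/3791 = 0.14297
Under exogeneity and monotonicity, PN = (p₁ − p₀) / p₁.
PN = (0.24187 − 0.14297) / 0.24187 = 0.098898 / 0.24187 ≈ 0.4089

PN ≈ 0.409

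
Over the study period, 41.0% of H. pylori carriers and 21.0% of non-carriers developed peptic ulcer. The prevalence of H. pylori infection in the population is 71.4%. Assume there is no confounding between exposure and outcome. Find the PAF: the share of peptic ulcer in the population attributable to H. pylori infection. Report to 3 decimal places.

p₁ = 0.41, p₀ = 0.21.
Overall risk P(Y=1) = π·p₁ + (1−π)·p₀ = 0.714×0.41 + 0.286×0.21 = 0.3528.
Under exogeneity, PAF = [P(Y=1) − p₀] / P(Y=1).
PAF = (0.3528 − 0.21) / 0.3528 ≈ 0.4048

PAF ≈ 0.405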